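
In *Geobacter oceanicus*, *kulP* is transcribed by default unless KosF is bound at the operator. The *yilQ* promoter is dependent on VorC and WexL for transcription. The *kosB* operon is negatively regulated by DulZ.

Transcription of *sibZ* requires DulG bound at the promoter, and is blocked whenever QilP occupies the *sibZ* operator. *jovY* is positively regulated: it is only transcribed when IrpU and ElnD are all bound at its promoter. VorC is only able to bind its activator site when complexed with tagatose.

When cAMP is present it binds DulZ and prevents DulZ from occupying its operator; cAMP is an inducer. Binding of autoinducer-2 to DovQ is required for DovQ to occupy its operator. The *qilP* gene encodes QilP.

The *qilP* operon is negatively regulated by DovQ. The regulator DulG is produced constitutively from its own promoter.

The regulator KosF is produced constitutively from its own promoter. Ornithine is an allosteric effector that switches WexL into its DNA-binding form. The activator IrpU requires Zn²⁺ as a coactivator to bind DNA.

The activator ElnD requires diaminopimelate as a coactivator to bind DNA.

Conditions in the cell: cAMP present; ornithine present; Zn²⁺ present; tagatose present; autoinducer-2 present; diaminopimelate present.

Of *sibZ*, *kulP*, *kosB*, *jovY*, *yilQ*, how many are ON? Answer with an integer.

4

DulG is produced constitutively and is active.
Autoinducer-2 is present, so DovQ is active.
With repressor DovQ bound, *qilP* is not transcribed.
So QilP is not produced.
No repressor is bound and DulG is active, so *sibZ* is transcribed.
→ *sibZ* is ON.
KosF is produced constitutively and is active.
With repressor KosF bound, *kulP* is not transcribed.
→ *kulP* is OFF.
cAMP is present, so DulZ is inactive.
With no repressor bound, *kosB* is transcribed.
→ *kosB* is ON.
Zn²⁺ is present, so IrpU is active.
Diaminopimelate is present, so ElnD is active.
No repressor is bound and IrpU and ElnD are active, so *jovY* is transcribed.
→ *jovY* is ON.
Tagatose is present, so VorC is active.
Ornithine is present, so WexL is active.
No repressor is bound and VorC and WexL are active, so *yilQ* is transcribed.
→ *yilQ* is ON.
4 of the 5 genes are transcribed.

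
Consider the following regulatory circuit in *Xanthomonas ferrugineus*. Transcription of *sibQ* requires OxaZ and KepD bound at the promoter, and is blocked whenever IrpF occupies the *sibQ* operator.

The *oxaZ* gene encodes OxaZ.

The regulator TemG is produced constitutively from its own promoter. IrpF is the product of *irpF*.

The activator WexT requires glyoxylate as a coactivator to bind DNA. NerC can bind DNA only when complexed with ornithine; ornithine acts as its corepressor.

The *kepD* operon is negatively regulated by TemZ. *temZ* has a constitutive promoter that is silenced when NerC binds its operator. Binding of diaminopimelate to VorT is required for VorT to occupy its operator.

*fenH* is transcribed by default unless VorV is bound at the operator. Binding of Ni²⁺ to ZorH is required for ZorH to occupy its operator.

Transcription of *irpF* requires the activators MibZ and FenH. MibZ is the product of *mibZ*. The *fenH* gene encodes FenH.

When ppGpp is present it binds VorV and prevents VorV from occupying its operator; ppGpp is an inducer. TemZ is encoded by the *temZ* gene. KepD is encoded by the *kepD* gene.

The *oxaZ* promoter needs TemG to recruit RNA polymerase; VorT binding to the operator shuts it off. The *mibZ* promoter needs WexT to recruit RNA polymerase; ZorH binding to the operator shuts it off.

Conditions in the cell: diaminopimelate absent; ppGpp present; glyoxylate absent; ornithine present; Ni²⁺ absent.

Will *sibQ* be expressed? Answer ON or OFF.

ON

Ni²⁺ is absent, so ZorH is inactive.
Glyoxylate is absent, so WexT is inactive.
Required activator WexT is absent, so *mibZ* is not transcribed.
So MibZ is not produced.
ppGpp is present, so VorV is inactive.
With no repressor bound, *fenH* is transcribed.
So FenH is produced and active.
Required activator MibZ is absent, so *irpF* is not transcribed.
So IrpF is not produced.
TemG is produced constitutively and is active.
Diaminopimelate is absent, so VorT is inactive.
No repressor is bound and TemG is active, so *oxaZ* is transcribed.
So OxaZ is produced and active.
Ornithine is present, so NerC is active.
With repressor NerC bound, *temZ* is not transcribed.
So TemZ is not produced.
With no repressor bound, *kepD* is transcribed.
So KepD is produced and active.
No repressor is bound and OxaZ and KepD are active, so *sibQ* is transcribed.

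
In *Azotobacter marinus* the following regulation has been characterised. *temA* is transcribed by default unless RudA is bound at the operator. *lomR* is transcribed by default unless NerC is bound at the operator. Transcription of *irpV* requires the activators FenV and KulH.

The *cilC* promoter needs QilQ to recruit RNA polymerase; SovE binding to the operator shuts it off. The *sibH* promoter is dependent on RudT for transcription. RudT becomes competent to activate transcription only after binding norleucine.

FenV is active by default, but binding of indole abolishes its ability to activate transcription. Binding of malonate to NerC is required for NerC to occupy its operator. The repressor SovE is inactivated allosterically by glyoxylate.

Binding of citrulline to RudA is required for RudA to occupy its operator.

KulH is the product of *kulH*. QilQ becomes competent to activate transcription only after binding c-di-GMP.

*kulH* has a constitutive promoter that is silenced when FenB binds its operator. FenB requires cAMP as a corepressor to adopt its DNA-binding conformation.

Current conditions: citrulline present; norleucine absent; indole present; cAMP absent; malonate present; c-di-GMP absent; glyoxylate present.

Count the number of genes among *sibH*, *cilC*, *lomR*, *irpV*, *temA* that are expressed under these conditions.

0

Norleucine is absent, so RudT is inactive.
Required activator RudT is absent, so *sibH* is not transcribed.
→ *sibH* is OFF.
c-di-GMP is absent, so QilQ is inactive.
Glyoxylate is present, so SovE is inactive.
Required activator QilQ is absent, so *cilC* is not transcribed.
→ *cilC* is OFF.
Malonate is present, so NerC is active.
With repressor NerC bound, *lomR* is not transcribed.
→ *lomR* is OFF.
Indole is present, so FenV is inactive.
cAMP is absent, so FenB is inactive.
With no repressor bound, *kulH* is transcribed.
So KulH is produced and active.
Required activator FenV is absent, so *irpV* is not transcribed.
→ *irpV* is OFF.
Citrulline is present, so RudA is active.
With repressor RudA bound, *temA* is not transcribed.
→ *temA* is OFF.
0 of the 5 genes are transcribed.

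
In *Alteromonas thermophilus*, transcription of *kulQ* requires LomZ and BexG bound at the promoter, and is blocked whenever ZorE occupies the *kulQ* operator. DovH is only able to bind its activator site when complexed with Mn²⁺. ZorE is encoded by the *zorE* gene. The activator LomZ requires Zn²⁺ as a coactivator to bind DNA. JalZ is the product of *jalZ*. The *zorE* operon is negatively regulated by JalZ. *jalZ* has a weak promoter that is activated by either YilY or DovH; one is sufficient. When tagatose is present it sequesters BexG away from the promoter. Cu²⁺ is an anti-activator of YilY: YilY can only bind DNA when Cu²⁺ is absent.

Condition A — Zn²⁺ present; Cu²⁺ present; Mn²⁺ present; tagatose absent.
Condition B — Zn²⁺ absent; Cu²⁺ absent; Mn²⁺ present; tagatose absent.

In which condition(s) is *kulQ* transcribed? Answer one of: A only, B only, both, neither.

Condition A:
Zn²⁺ is present, so LomZ is active.
Cu²⁺ is present, so YilY is inactive.
Mn²⁺ is present, so DovH is active.
Activator DovH is present, so *jalZ* is transcribed.
So JalZ is produced and active.
With repressor JalZ bound, *zorE* is not transcribed.
So ZorE is not produced.
Tagatose is absent, so BexG is active.
No repressor is bound and LomZ and BexG are active, so *kulQ* is transcribed.
→ *kulQ* is ON in A.
Condition B:
Zn²⁺ is absent, so LomZ is inactive.
Cu²⁺ is absent, so YilY is active.
Mn²⁺ is present, so DovH is active.
Activator YilY is present, so *jalZ* is transcribed.
So JalZ is produced and active.
With repressor JalZ bound, *zorE* is not transcribed.
So ZorE is not produced.
Tagatose is absent, so BexG is active.
Required activator LomZ is absent, so *kulQ* is not transcribed.
→ *kulQ* is OFF in B.

A only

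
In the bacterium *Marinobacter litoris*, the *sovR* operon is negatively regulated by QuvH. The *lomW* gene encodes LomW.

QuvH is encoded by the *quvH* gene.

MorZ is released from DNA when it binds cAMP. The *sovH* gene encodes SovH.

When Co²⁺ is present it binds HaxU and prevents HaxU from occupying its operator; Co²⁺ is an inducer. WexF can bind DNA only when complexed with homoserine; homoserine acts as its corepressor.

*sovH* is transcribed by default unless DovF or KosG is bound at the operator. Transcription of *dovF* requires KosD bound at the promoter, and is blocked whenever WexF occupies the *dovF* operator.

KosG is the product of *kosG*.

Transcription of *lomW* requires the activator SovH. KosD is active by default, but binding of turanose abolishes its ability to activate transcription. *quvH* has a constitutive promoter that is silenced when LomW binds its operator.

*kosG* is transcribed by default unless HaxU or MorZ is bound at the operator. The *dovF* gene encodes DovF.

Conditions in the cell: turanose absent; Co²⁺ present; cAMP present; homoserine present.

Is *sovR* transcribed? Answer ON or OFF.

OFF

Turanose is absent, so KosD is active.
Homoserine is present, so WexF is active.
With repressor WexF bound, *dovF* is not transcribed.
So DovF is not produced.
Co²⁺ is present, so HaxU is inactive.
cAMP is present, so MorZ is inactive.
With no repressor bound, *kosG* is transcribed.
So KosG is produced and active.
With repressor KosG bound, *sovH* is not transcribed.
So SovH is not produced.
Required activator SovH is absent, so *lomW* is not transcribed.
So LomW is not produced.
With no repressor bound, *quvH* is transcribed.
So QuvH is produced and active.
With repressor QuvH bound, *sovR* is not transcribed.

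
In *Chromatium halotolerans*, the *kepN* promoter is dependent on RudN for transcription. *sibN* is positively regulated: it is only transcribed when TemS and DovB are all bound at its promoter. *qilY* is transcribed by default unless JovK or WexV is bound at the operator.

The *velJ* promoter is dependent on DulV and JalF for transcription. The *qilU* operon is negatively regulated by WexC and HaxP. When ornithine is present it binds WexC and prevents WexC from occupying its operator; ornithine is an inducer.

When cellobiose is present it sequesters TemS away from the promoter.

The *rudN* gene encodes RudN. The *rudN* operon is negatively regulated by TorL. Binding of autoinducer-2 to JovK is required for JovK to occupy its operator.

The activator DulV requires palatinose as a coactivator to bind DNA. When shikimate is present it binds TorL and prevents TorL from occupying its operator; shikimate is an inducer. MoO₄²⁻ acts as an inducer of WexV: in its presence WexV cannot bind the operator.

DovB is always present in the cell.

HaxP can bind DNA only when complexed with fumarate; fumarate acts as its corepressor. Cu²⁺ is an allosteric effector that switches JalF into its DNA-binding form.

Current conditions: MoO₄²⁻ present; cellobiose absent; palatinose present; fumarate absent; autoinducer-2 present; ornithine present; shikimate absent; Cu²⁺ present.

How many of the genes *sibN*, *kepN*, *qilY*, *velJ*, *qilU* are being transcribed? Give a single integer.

Cellobiose is absent, so TemS is active.
DovB is produced constitutively and is active.
No repressor is bound and TemS and DovB are active, so *sibN* is transcribed.
→ *sibN* is ON.
Shikimate is absent, so TorL is active.
With repressor TorL bound, *rudN* is not transcribed.
So RudN is not produced.
Required activator RudN is absent, so *kepN* is not transcribed.
→ *kepN* is OFF.
Autoinducer-2 is present, so JovK is active.
MoO₄²⁻ is present, so WexV is inactive.
With repressor JovK bound, *qilY* is not transcribed.
→ *qilY* is OFF.
Palatinose is present, so DulV is active.
Cu²⁺ is present, so JalF is active.
No repressor is bound and DulV and JalF are active, so *velJ* is transcribed.
→ *velJ* is ON.
Ornithine is present, so WexC is inactive.
Fumarate is absent, so HaxP is inactive.
With no repressor bound, *qilU* is transcribed.
→ *qilU* is ON.
3 of the 5 genes are transcribed.

3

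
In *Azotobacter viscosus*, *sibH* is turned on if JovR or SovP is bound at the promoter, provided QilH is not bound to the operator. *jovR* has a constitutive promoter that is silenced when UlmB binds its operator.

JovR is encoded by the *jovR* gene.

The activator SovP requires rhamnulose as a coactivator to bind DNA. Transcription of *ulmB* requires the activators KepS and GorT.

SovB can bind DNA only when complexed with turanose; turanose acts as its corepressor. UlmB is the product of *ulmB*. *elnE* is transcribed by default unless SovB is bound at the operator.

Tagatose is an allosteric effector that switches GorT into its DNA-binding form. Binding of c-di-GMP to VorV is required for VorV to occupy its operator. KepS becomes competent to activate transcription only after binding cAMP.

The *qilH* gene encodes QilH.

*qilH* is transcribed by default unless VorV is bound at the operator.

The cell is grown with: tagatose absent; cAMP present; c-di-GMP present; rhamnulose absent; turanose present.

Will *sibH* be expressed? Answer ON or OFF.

ON

c-di-GMP is present, so VorV is active.
With repressor VorV bound, *qilH* is not transcribed.
So QilH is not produced.
cAMP is present, so KepS is active.
Tagatose is absent, so GorT is inactive.
Required activator GorT is absent, so *ulmB* is not transcribed.
So UlmB is not produced.
With no repressor bound, *jovR* is transcribed.
So JovR is produced and active.
Rhamnulose is absent, so SovP is inactive.
Activator JovR is present, so *sibH* is transcribed.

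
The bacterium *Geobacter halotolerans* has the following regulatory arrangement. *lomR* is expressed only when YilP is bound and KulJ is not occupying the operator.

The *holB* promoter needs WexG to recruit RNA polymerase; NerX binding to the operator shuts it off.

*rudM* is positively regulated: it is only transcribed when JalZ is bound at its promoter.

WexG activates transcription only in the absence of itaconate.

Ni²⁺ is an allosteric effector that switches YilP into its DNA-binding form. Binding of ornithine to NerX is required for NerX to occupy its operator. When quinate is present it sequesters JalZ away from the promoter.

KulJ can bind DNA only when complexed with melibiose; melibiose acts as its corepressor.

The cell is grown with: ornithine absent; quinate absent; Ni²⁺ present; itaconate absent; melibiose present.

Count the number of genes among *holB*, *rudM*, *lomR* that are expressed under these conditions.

Itaconate is absent, so WexG is active.
Ornithine is absent, so NerX is inactive.
No repressor is bound and WexG is active, so *holB* is transcribed.
→ *holB* is ON.
Quinate is absent, so JalZ is active.
No repressor is bound and JalZ is active, so *rudM* is transcribed.
→ *rudM* is ON.
Melibiose is present, so KulJ is active.
Ni²⁺ is present, so YilP is active.
With repressor KulJ bound, *lomR* is not transcribed.
→ *lomR* is OFF.
2 of the 3 genes are transcribed.

2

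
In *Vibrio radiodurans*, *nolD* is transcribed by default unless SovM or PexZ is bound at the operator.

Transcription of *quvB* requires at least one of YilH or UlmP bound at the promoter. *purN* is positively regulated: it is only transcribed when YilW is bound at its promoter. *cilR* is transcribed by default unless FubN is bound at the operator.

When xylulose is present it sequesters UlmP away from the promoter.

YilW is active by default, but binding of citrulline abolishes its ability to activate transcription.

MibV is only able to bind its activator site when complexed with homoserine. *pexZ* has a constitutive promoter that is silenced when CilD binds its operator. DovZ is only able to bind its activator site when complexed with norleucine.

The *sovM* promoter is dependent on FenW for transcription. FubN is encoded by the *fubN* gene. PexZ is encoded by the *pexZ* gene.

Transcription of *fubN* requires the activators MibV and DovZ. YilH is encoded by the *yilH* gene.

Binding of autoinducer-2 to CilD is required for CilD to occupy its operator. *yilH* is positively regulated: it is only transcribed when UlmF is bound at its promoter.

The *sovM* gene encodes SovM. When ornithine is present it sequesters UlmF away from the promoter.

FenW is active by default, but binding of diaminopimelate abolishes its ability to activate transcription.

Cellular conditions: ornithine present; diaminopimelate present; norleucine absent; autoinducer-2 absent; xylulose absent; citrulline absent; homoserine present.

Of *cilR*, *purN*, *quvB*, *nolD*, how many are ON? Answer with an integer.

3

Homoserine is present, so MibV is active.
Norleucine is absent, so DovZ is inactive.
Required activator DovZ is absent, so *fubN* is not transcribed.
So FubN is not produced.
With no repressor bound, *cilR* is transcribed.
→ *cilR* is ON.
Citrulline is absent, so YilW is active.
No repressor is bound and YilW is active, so *purN* is transcribed.
→ *purN* is ON.
Ornithine is present, so UlmF is inactive.
Required activator UlmF is absent, so *yilH* is not transcribed.
So YilH is not produced.
Xylulose is absent, so UlmP is active.
Activator UlmP is present, so *quvB* is transcribed.
→ *quvB* is ON.
Diaminopimelate is present, so FenW is inactive.
Required activator FenW is absent, so *sovM* is not transcribed.
So SovM is not produced.
Autoinducer-2 is absent, so CilD is inactive.
With no repressor bound, *pexZ* is transcribed.
So PexZ is produced and active.
With repressor PexZ bound, *nolD* is not transcribed.
→ *nolD* is OFF.
3 of the 4 genes are transcribed.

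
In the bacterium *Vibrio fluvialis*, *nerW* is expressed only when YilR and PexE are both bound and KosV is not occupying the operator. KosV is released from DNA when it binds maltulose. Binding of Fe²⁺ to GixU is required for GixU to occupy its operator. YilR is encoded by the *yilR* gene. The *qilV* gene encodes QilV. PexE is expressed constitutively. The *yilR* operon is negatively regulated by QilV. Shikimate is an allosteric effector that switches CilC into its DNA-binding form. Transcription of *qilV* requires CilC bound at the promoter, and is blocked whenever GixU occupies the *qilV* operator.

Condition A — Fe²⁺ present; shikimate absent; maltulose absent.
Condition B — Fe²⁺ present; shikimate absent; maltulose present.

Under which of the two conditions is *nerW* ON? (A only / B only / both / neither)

B only

Condition A:
Fe²⁺ is present, so GixU is active.
Shikimate is absent, so CilC is inactive.
With repressor GixU bound, *qilV* is not transcribed.
So QilV is not produced.
With no repressor bound, *yilR* is transcribed.
So YilR is produced and active.
PexE is produced constitutively and is active.
Maltulose is absent, so KosV is active.
With repressor KosV bound, *nerW* is not transcribed.
→ *nerW* is OFF in A.
Condition B:
Fe²⁺ is present, so GixU is active.
Shikimate is absent, so CilC is inactive.
With repressor GixU bound, *qilV* is not transcribed.
So QilV is not produced.
With no repressor bound, *yilR* is transcribed.
So YilR is produced and active.
PexE is produced constitutively and is active.
Maltulose is present, so KosV is inactive.
No repressor is bound and YilR and PexE are active, so *nerW* is transcribed.
→ *nerW* is ON in B.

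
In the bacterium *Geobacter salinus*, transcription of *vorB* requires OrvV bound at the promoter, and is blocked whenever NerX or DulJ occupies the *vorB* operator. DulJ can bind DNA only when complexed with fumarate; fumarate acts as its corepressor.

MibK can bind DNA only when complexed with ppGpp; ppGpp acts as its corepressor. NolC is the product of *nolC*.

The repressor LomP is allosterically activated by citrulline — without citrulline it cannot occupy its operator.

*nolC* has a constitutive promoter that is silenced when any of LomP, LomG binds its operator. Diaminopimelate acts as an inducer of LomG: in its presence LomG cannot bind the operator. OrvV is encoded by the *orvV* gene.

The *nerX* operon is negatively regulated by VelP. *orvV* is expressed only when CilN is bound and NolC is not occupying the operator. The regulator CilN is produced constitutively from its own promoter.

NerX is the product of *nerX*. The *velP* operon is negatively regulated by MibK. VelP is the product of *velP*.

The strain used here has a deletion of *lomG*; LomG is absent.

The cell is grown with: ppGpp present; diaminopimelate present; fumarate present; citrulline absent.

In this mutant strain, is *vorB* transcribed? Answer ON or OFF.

OFF

Citrulline is absent, so LomP is inactive.
LomG is non-functional in this strain, so it has no effect.
With no repressor bound, *nolC* is transcribed.
So NolC is produced and active.
CilN is produced constitutively and is active.
With repressor NolC bound, *orvV* is not transcribed.
So OrvV is not produced.
ppGpp is present, so MibK is active.
With repressor MibK bound, *velP* is not transcribed.
So VelP is not produced.
With no repressor bound, *nerX* is transcribed.
So NerX is produced and active.
Fumarate is present, so DulJ is active.
With repressor NerX bound, *vorB* is not transcribed.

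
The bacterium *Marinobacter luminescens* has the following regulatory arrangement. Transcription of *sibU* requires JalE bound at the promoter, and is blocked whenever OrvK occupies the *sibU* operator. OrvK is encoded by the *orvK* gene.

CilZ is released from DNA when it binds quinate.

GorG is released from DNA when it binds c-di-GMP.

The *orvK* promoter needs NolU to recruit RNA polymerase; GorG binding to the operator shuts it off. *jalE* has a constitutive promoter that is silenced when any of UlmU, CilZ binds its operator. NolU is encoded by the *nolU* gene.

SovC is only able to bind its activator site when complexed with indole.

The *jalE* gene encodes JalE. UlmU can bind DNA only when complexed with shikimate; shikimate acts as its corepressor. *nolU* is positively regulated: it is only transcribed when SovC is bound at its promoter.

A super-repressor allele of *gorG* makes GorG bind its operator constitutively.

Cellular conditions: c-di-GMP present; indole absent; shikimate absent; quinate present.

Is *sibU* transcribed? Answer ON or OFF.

ON

Shikimate is absent, so UlmU is inactive.
Quinate is present, so CilZ is inactive.
With no repressor bound, *jalE* is transcribed.
So JalE is produced and active.
Indole is absent, so SovC is inactive.
Required activator SovC is absent, so *nolU* is not transcribed.
So NolU is not produced.
GorG is constitutively active in this strain.
With repressor GorG bound, *orvK* is not transcribed.
So OrvK is not produced.
No repressor is bound and JalE is active, so *sibU* is transcribed.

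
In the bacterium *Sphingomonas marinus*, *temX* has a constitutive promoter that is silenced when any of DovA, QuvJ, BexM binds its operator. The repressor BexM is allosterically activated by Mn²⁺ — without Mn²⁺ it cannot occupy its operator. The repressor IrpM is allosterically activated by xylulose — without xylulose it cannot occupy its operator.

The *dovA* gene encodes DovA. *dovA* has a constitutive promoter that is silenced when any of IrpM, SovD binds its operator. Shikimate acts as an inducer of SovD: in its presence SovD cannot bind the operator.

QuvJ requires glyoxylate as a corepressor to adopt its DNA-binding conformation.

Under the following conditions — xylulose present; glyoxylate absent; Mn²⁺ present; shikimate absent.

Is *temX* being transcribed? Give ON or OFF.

OFF

Xylulose is present, so IrpM is active.
Shikimate is absent, so SovD is active.
With repressor IrpM bound, *dovA* is not transcribed.
So DovA is not produced.
Glyoxylate is absent, so QuvJ is inactive.
Mn²⁺ is present, so BexM is active.
With repressor BexM bound, *temX* is not transcribed.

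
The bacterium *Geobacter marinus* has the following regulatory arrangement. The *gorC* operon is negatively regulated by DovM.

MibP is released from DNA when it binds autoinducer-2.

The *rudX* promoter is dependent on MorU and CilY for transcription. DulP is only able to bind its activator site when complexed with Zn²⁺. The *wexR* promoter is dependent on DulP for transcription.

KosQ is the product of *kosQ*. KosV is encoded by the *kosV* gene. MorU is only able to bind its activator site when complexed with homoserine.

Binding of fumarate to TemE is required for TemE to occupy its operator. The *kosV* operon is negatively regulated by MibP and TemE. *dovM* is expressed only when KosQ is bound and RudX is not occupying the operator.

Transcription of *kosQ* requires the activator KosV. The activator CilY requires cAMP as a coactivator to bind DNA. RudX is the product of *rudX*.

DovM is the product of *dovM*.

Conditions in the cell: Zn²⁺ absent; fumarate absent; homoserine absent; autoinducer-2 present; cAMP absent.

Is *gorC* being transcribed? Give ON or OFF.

OFF

Autoinducer-2 is present, so MibP is inactive.
Fumarate is absent, so TemE is inactive.
With no repressor bound, *kosV* is transcribed.
So KosV is produced and active.
No repressor is bound and KosV is active, so *kosQ* is transcribed.
So KosQ is produced and active.
Homoserine is absent, so MorU is inactive.
cAMP is absent, so CilY is inactive.
Required activator MorU is absent, so *rudX* is not transcribed.
So RudX is not produced.
No repressor is bound and KosQ is active, so *dovM* is transcribed.
So DovM is produced and active.
With repressor DovM bound, *gorC* is not transcribed.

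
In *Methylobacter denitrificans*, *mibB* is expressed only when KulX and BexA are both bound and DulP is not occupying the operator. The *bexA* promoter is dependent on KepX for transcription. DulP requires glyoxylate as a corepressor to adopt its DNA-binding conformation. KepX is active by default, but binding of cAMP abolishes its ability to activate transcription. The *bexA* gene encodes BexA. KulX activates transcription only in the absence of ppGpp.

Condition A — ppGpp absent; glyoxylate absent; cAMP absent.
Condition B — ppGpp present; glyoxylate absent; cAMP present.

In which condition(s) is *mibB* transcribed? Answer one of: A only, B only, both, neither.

A only

Condition A:
ppGpp is absent, so KulX is active.
Glyoxylate is absent, so DulP is inactive.
cAMP is absent, so KepX is active.
No repressor is bound and KepX is active, so *bexA* is transcribed.
So BexA is produced and active.
No repressor is bound and KulX and BexA are active, so *mibB* is transcribed.
→ *mibB* is ON in A.
Condition B:
ppGpp is present, so KulX is inactive.
Glyoxylate is absent, so DulP is inactive.
cAMP is present, so KepX is inactive.
Required activator KepX is absent, so *bexA* is not transcribed.
So BexA is not produced.
Required activator KulX is absent, so *mibB* is not transcribed.
→ *mibB* is OFF in B.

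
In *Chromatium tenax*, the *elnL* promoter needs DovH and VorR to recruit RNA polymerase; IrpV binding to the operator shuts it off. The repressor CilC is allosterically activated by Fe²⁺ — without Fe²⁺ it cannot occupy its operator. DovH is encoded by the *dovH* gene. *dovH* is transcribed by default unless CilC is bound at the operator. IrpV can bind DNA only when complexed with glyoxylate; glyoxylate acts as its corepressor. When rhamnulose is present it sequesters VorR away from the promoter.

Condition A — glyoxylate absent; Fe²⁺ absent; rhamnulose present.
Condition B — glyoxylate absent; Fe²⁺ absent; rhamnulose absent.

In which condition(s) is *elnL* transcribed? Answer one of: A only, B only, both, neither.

B only

Condition A:
Glyoxylate is absent, so IrpV is inactive.
Fe²⁺ is absent, so CilC is inactive.
With no repressor bound, *dovH* is transcribed.
So DovH is produced and active.
Rhamnulose is present, so VorR is inactive.
Required activator VorR is absent, so *elnL* is not transcribed.
→ *elnL* is OFF in A.
Condition B:
Glyoxylate is absent, so IrpV is inactive.
Fe²⁺ is absent, so CilC is inactive.
With no repressor bound, *dovH* is transcribed.
So DovH is produced and active.
Rhamnulose is absent, so VorR is active.
No repressor is bound and DovH and VorR are active, so *elnL* is transcribed.
→ *elnL* is ON in B.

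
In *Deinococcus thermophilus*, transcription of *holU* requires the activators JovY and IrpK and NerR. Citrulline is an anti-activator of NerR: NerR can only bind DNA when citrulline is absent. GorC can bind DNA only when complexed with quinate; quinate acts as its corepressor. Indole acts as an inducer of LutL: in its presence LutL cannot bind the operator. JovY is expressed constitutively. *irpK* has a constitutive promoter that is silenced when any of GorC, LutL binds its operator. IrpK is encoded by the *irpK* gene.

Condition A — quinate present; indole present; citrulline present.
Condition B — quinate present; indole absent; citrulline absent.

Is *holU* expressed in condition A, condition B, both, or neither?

Condition A:
JovY is produced constitutively and is active.
Quinate is present, so GorC is active.
Indole is present, so LutL is inactive.
With repressor GorC bound, *irpK* is not transcribed.
So IrpK is not produced.
Citrulline is present, so NerR is inactive.
Required activator IrpK is absent, so *holU* is not transcribed.
→ *holU* is OFF in A.
Condition B:
JovY is produced constitutively and is active.
Quinate is present, so GorC is active.
Indole is absent, so LutL is active.
With repressor GorC bound, *irpK* is not transcribed.
So IrpK is not produced.
Citrulline is absent, so NerR is active.
Required activator IrpK is absent, so *holU* is not transcribed.
→ *holU* is OFF in B.

neither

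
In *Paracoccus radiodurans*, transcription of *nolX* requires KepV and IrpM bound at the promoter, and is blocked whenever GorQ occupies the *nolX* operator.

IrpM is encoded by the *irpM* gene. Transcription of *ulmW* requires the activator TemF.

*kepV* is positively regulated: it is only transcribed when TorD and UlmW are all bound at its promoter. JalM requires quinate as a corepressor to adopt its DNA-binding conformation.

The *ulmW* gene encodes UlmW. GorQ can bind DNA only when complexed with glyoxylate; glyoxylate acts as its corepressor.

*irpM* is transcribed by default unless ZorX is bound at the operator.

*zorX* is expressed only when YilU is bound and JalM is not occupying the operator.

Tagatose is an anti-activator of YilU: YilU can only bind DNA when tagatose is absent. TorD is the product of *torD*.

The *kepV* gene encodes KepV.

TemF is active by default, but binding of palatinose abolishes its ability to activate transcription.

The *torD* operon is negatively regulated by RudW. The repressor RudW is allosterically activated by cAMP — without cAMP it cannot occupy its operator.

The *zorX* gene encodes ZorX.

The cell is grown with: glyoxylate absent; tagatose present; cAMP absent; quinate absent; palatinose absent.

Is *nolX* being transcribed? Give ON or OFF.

cAMP is absent, so RudW is inactive.
With no repressor bound, *torD* is transcribed.
So TorD is produced and active.
Palatinose is absent, so TemF is active.
No repressor is bound and TemF is active, so *ulmW* is transcribed.
So UlmW is produced and active.
No repressor is bound and TorD and UlmW are active, so *kepV* is transcribed.
So KepV is produced and active.
Glyoxylate is absent, so GorQ is inactive.
Quinate is absent, so JalM is inactive.
Tagatose is present, so YilU is inactive.
Required activator YilU is absent, so *zorX* is not transcribed.
So ZorX is not produced.
With no repressor bound, *irpM* is transcribed.
So IrpM is produced and active.
No repressor is bound and KepV and IrpM are active, so *nolX* is transcribed.

ON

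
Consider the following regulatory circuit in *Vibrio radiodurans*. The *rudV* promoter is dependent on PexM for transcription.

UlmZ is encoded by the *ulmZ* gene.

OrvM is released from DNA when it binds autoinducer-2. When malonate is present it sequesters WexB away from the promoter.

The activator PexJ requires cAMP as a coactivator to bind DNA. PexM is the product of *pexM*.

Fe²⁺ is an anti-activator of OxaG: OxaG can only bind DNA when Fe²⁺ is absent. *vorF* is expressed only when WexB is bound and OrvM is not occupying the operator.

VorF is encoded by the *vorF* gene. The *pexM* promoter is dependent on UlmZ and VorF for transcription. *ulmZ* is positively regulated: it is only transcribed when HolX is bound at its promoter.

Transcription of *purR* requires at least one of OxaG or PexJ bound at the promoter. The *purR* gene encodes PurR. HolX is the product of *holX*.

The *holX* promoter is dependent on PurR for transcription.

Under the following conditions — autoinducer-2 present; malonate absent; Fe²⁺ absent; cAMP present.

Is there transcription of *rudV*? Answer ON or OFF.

ON

Fe²⁺ is absent, so OxaG is active.
cAMP is present, so PexJ is active.
Activator OxaG is present, so *purR* is transcribed.
So PurR is produced and active.
No repressor is bound and PurR is active, so *holX* is transcribed.
So HolX is produced and active.
No repressor is bound and HolX is active, so *ulmZ* is transcribed.
So UlmZ is produced and active.
Autoinducer-2 is present, so OrvM is inactive.
Malonate is absent, so WexB is active.
No repressor is bound and WexB is active, so *vorF* is transcribed.
So VorF is produced and active.
No repressor is bound and UlmZ and VorF are active, so *pexM* is transcribed.
So PexM is produced and active.
No repressor is bound and PexM is active, so *rudV* is transcribed.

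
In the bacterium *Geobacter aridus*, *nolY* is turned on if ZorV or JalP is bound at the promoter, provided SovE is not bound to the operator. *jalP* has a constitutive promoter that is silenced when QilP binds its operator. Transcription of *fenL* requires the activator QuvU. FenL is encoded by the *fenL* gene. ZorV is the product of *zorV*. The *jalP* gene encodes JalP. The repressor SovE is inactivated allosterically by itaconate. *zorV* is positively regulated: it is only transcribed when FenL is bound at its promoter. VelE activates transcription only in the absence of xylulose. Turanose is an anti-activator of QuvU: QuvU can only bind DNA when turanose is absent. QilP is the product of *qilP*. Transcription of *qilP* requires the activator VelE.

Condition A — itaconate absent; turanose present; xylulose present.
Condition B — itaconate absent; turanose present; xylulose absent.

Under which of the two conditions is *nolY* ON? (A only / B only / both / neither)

Condition A:
Itaconate is absent, so SovE is active.
Turanose is present, so QuvU is inactive.
Required activator QuvU is absent, so *fenL* is not transcribed.
So FenL is not produced.
Required activator FenL is absent, so *zorV* is not transcribed.
So ZorV is not produced.
Xylulose is present, so VelE is inactive.
Required activator VelE is absent, so *qilP* is not transcribed.
So QilP is not produced.
With no repressor bound, *jalP* is transcribed.
So JalP is produced and active.
With repressor SovE bound, *nolY* is not transcribed.
→ *nolY* is OFF in A.
Condition B:
Itaconate is absent, so SovE is active.
Turanose is present, so QuvU is inactive.
Required activator QuvU is absent, so *fenL* is not transcribed.
So FenL is not produced.
Required activator FenL is absent, so *zorV* is not transcribed.
So ZorV is not produced.
Xylulose is absent, so VelE is active.
No repressor is bound and VelE is active, so *qilP* is transcribed.
So QilP is produced and active.
With repressor QilP bound, *jalP* is not transcribed.
So JalP is not produced.
With repressor SovE bound, *nolY* is not transcribed.
→ *nolY* is OFF in B.

neither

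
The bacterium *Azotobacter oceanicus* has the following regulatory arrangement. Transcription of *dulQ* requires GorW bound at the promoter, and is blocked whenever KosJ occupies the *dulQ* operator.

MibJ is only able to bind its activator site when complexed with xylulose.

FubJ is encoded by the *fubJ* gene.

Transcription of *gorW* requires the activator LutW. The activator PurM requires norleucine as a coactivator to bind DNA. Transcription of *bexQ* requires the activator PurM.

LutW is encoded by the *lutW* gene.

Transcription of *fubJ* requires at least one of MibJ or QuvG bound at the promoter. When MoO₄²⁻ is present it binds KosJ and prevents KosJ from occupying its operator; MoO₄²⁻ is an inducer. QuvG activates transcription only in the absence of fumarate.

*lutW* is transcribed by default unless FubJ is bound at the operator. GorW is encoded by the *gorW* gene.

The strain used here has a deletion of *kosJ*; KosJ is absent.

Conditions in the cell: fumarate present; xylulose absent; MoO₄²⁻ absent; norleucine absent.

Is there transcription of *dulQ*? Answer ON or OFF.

ON

KosJ is non-functional in this strain, so it has no effect.
Xylulose is absent, so MibJ is inactive.
Fumarate is present, so QuvG is inactive.
No activator is available at the *fubJ* promoter, so *fubJ* is not transcribed.
So FubJ is not produced.
With no repressor bound, *lutW* is transcribed.
So LutW is produced and active.
No repressor is bound and LutW is active, so *gorW* is transcribed.
So GorW is produced and active.
No repressor is bound and GorW is active, so *dulQ* is transcribed.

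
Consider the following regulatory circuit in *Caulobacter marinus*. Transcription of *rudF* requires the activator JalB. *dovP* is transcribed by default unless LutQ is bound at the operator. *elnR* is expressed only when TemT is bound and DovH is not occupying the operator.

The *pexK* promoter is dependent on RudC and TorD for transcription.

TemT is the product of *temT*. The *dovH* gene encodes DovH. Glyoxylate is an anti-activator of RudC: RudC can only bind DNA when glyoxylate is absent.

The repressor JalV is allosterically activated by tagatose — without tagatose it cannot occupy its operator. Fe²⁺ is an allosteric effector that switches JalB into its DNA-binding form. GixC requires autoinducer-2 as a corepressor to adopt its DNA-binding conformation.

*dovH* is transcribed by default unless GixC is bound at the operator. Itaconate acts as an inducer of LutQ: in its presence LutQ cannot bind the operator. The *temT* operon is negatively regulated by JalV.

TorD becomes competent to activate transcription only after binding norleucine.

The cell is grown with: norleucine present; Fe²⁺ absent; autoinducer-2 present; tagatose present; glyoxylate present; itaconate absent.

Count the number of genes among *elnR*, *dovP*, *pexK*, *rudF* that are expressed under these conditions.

0

Autoinducer-2 is present, so GixC is active.
With repressor GixC bound, *dovH* is not transcribed.
So DovH is not produced.
Tagatose is present, so JalV is active.
With repressor JalV bound, *temT* is not transcribed.
So TemT is not produced.
Required activator TemT is absent, so *elnR* is not transcribed.
→ *elnR* is OFF.
Itaconate is absent, so LutQ is active.
With repressor LutQ bound, *dovP* is not transcribed.
→ *dovP* is OFF.
Glyoxylate is present, so RudC is inactive.
Norleucine is present, so TorD is active.
Required activator RudC is absent, so *pexK* is not transcribed.
→ *pexK* is OFF.
Fe²⁺ is absent, so JalB is inactive.
Required activator JalB is absent, so *rudF* is not transcribed.
→ *rudF* is OFF.
0 of the 4 genes are transcribed.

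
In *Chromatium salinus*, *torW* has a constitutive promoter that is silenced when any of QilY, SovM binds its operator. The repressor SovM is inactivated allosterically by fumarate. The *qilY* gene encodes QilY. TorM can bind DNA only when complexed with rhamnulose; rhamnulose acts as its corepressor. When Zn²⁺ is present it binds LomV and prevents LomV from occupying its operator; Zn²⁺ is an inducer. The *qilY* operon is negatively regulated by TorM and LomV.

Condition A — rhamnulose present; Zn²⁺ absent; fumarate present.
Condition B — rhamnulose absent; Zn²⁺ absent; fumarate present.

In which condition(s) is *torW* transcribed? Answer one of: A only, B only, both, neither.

Condition A:
Rhamnulose is present, so TorM is active.
Zn²⁺ is absent, so LomV is active.
With repressor TorM bound, *qilY* is not transcribed.
So QilY is not produced.
Fumarate is present, so SovM is inactive.
With no repressor bound, *torW* is transcribed.
→ *torW* is ON in A.
Condition B:
Rhamnulose is absent, so TorM is inactive.
Zn²⁺ is absent, so LomV is active.
With repressor LomV bound, *qilY* is not transcribed.
So QilY is not produced.
Fumarate is present, so SovM is inactive.
With no repressor bound, *torW* is transcribed.
→ *torW* is ON in B.

both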